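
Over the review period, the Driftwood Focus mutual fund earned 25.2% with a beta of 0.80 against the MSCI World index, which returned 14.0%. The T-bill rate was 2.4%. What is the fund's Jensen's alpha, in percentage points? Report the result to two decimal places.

13.52

CAPM expected return = Rf + β(Rm − Rf) = 2.4% + 0.80 × (14.0% − 2.4%) = 2.4 + 0.80 × 11.60 = 11.6800%
Jensen's α = Rp − E[R] = 25.2% − 11.6800% = 13.5200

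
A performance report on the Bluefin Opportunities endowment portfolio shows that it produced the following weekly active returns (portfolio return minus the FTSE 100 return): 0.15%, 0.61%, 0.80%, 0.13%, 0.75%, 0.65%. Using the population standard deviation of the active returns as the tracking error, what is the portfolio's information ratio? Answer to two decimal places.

1.89

Mean return r̄ = 3.090 / 6 = 0.5150%
Population σ = √[Σ(r − r̄)² / 6] = √[0.4452 / 6] = √0.0742 = 0.2724%
IR = r̄ / tracking error = 0.5150 / 0.2724 = 1.8906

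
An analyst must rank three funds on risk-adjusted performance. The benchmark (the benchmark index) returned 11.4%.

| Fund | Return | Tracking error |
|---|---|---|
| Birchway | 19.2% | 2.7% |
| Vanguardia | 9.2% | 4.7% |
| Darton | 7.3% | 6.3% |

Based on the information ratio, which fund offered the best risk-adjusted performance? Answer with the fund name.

Birchway: IR = (19.2% − 11.4%) / 2.7% = 2.889
Vanguardia: IR = (9.2% − 11.4%) / 4.7% = -0.468
Darton: IR = (7.3% − 11.4%) / 6.3% = -0.651
Highest: Birchway (2.889).

Birchway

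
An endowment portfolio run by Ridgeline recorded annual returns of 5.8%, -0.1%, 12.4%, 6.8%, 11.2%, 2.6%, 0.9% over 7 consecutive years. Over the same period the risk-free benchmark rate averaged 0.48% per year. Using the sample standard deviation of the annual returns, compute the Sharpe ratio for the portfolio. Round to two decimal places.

Mean return r̄ = 39.60 / 7 = 5.6571%
Sample σ = √[Σ(r − r̄)² / 6] = √[142.6371 / 6] = √23.7729 = 4.8757%
Sharpe = (r̄ − rf) / σ = (5.6571 − 0.48) / 4.8757 = 5.1771 / 4.8757 = 1.0618

1.06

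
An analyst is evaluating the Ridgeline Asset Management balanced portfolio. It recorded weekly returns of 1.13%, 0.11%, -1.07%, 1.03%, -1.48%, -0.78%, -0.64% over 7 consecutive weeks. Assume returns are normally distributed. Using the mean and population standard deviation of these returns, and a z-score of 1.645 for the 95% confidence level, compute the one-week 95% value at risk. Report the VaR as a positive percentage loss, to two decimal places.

μ = (1.13 + 0.11 − 1.07 + 1.03 − 1.48 − 0.78 − 0.64) / 7 = -1.700 / 7 = -0.2429%
Σ(r − μ)² = (1.13 − (-0.2429))² + (0.11 − (-0.2429))² + (-1.07 − (-0.2429))² + … = 6.2903
σ = √[6.2903 / 7] = 0.9480%
VaR = −(μ − z·σ) = −(-0.2429 − 1.645 × 0.9480) = −(-1.8024) = 1.8024%

1.80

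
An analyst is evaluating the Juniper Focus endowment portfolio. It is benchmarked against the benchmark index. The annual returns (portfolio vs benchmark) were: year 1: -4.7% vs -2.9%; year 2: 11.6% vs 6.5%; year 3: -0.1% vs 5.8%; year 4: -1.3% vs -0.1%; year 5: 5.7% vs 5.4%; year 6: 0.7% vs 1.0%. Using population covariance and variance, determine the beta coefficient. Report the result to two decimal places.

1.21

r̄p = 1.9833%,  r̄m = 2.6167%
Cov = Σ(rp − r̄p)(rm − r̄m) / 6 = 14.8203
Var(rm) = Σ(rm − r̄m)² / 6 = 12.2314
β = Cov / Var = 14.8203 / 12.2314 = 1.2117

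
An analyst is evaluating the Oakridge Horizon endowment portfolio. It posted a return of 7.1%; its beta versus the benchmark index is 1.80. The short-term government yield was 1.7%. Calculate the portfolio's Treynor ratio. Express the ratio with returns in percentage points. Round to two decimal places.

Treynor = (Rp − Rf) / β = (7.1% − 1.7%) / 1.80 = 5.40 / 1.80 = 3.0000

3.00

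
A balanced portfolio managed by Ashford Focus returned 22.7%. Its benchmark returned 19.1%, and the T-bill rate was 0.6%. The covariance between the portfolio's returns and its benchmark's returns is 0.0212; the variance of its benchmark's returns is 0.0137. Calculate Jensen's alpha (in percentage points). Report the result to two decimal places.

β = Cov / Var = 0.0212 / 0.0137 = 1.5474
E[R] = Rf + β(Rm − Rf) = 0.6% + 1.5474 × (19.1% − 0.6%) = 29.2269%
α = Rp − E[R] = 22.7% − 29.2269% = -6.5269

-6.53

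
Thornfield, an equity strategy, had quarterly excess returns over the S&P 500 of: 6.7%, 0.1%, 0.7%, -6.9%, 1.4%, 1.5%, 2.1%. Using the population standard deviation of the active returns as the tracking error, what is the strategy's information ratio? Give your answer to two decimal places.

μ = (6.7 + 0.1 + 0.7 − 6.9 + 1.4 + 1.5 + 2.1) / 7 = 5.60 / 7 = 0.8000%
Population σ = √[Σ(r − μ)² / 7] = √[97.1400 / 7] = √13.8771 = 3.7252%
IR = μ / tracking error = 0.8000 / 3.7252 = 0.2148

0.21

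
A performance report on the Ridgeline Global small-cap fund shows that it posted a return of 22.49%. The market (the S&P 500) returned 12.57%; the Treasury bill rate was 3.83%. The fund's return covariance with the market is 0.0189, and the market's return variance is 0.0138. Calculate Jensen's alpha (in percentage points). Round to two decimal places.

β = Cov / Var = 0.0189 / 0.0138 = 1.3696
E[R] = Rf + β(Rm − Rf) = 3.83% + 1.3696 × (12.57% − 3.83%) = 15.8003%
α = Rp − E[R] = 22.49% − 15.8003% = 6.6897

6.69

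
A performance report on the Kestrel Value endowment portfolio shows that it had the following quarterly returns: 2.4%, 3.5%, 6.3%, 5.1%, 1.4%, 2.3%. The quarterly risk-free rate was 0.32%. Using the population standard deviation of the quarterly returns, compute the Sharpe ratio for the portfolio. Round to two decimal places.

1.86

μ = (2.4 + 3.5 + 6.3 + 5.1 + 1.4 + 2.3) / 6 = 21.00 / 6 = 3.5000%
Population std dev = √[17.4600 / 6] = 1.7059%
Sharpe = (μ − rf) / σ = (3.5000 − 0.32) / 1.7059 = 3.1800 / 1.7059 = 1.8641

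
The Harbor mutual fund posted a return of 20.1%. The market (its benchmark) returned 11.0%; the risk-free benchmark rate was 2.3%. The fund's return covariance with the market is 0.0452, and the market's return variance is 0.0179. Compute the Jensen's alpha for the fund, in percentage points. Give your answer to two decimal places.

β = Cov / Var = 0.0452 / 0.0179 = 2.5251
E[R] = Rf + β(Rm − Rf) = 2.3% + 2.5251 × (11.0% − 2.3%) = 24.2684%
α = Rp − E[R] = 20.1% − 24.2684% = -4.1684

-4.17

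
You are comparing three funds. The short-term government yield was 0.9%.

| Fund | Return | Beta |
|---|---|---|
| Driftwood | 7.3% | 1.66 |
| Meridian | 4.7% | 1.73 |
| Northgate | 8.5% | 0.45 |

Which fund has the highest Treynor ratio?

Driftwood: Treynor = (7.3% − 0.9%) / 1.66 = 3.855
Meridian: Treynor = (4.7% − 0.9%) / 1.73 = 2.197
Northgate: Treynor = (8.5% − 0.9%) / 0.45 = 16.889
Highest: Northgate (16.889).

Northgate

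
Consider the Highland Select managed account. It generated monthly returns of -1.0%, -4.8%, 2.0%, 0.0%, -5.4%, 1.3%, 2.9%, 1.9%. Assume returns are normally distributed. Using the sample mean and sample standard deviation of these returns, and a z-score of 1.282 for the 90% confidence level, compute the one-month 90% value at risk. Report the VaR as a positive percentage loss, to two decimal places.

4.43

r̄ = (-1 − 4.8 + 2 + 0 − 5.4 + 1.3 + 2.9 + 1.9) / 8 = -3.10 / 8 = -0.3875%
Sample σ = √[Σ(r − r̄)² / 7] = √[69.7088 / 7] = √9.9584 = 3.1557%
VaR = −(r̄ − z·σ) = −(-0.3875 − 1.282 × 3.1557) = −(-4.4331) = 4.4331%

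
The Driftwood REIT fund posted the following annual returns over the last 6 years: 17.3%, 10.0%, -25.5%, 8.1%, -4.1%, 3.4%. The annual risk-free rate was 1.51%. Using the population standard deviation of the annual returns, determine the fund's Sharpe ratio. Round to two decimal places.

Mean return r̄ = 9.20 / 6 = 1.5333%
Σ(r − r̄)² = 1129.4133; population σ = √(1129.4133/6) = 13.7199%
Sharpe = (r̄ − rf) / σ = (1.5333 − 1.51) / 13.7199 = 0.0233 / 13.7199 = 0.0017

0.00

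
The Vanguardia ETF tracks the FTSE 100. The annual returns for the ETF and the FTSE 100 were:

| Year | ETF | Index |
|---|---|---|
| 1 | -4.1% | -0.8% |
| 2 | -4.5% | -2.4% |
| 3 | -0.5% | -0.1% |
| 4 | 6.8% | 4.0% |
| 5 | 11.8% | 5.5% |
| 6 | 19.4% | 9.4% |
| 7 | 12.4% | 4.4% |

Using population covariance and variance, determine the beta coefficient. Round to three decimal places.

2.181

r̄p = 5.9000%,  r̄m = 2.8571%
Cov = Σ(rp − r̄p)(rm − r̄m) / 7 = 32.1643
Var(rm) = Σ(rm − r̄m)² / 7 = 14.7482
β = Cov / Var = 32.1643 / 14.7482 = 2.1809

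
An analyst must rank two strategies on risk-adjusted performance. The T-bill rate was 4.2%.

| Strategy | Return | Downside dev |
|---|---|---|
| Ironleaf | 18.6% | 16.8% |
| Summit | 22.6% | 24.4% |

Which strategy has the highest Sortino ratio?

Ironleaf

Ironleaf: Sortino ratio = (18.6% − 4.2%) / 16.8% = 0.857
Summit: Sortino ratio = (22.6% − 4.2%) / 24.4% = 0.754
Highest: Ironleaf (0.857).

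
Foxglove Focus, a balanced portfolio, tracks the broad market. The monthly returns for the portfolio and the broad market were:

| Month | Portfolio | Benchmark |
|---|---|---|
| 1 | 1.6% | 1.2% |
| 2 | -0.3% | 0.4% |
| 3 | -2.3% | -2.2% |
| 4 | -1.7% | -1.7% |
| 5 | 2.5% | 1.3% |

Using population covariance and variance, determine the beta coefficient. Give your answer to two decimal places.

r̄p = -0.0400%,  r̄m = -0.2000%
Cov = Σ(rp − r̄p)(rm − r̄m) / 5 = 2.5920
Var(rm) = Σ(rm − r̄m)² / 5 = 2.1640
β = Cov / Var = 2.5920 / 2.1640 = 1.1978

1.20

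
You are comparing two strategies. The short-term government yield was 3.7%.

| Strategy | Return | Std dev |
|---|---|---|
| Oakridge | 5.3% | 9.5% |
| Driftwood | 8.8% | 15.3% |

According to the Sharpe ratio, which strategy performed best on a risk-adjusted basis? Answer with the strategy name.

Driftwood

Oakridge: Sharpe ratio = (5.3% − 3.7%) / 9.5% = 0.168
Driftwood: Sharpe ratio = (8.8% − 3.7%) / 15.3% = 0.333
Highest: Driftwood (0.333).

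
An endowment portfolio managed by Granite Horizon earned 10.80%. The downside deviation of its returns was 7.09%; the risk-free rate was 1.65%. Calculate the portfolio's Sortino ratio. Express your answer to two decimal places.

1.29

Sortino = (Rp − Rf) / σd = (10.80% − 1.65%) / 7.09% = 9.15% / 7.09% = 1.2906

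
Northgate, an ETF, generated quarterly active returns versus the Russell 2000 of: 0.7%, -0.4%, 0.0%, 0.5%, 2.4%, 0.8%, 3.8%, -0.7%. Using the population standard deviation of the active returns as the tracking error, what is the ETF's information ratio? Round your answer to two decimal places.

r̄ = (0.7 − 0.4 + 0 + 0.5 + 2.4 + 0.8 + 3.8 − 0.7) / 8 = 7.10 / 8 = 0.8875%
Σ(r − r̄)² = (0.7 − 0.8875)² + (-0.4 − 0.8875)² + (0 − 0.8875)² + … = 15.9288
population σ = √(15.9288 / 8) = √1.9911 = 1.4111%
IR = r̄ / tracking error = 0.8875 / 1.4111 = 0.6289

0.63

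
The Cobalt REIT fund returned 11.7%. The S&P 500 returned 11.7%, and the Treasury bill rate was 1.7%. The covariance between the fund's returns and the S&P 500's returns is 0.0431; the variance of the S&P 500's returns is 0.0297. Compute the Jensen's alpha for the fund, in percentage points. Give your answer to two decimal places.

β = Cov / Var = 0.0431 / 0.0297 = 1.4512
E[R] = Rf + β(Rm − Rf) = 1.7% + 1.4512 × (11.7% − 1.7%) = 16.2120%
α = Rp − E[R] = 11.7% − 16.2120% = -4.5120

-4.51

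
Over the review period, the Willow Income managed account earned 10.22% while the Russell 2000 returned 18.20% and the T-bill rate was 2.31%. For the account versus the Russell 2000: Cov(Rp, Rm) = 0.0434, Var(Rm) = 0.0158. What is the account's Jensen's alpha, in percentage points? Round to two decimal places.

-35.74

β = Cov / Var = 0.0434 / 0.0158 = 2.7468
E[R] = Rf + β(Rm − Rf) = 2.31% + 2.7468 × (18.20% − 2.31%) = 45.9567%
α = Rp − E[R] = 10.22% − 45.9567% = -35.7367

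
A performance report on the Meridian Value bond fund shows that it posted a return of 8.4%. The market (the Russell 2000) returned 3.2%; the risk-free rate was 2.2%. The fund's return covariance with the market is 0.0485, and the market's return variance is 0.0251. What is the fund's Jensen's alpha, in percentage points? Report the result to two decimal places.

β = Cov / Var = 0.0485 / 0.0251 = 1.9323
E[R] = Rf + β(Rm − Rf) = 2.2% + 1.9323 × (3.2% − 2.2%) = 4.1323%
α = Rp − E[R] = 8.4% − 4.1323% = 4.2677

4.27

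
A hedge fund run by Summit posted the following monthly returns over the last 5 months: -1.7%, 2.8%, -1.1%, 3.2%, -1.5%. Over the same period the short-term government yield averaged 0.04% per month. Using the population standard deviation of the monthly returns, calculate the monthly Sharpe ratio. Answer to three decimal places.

r̄ = (-1.7 + 2.8 − 1.1 + 3.2 − 1.5) / 5 = 0.3400%
Population std dev = √[23.8520 / 5] = 2.1841%
Sharpe = (r̄ − rf) / σ = (0.3400 − 0.04) / 2.1841 = 0.3000 / 2.1841 = 0.1374

0.137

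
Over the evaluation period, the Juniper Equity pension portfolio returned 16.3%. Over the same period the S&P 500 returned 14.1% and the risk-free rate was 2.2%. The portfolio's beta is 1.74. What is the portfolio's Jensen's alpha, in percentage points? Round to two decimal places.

-6.61

CAPM expected return = Rf + β(Rm − Rf) = 2.2% + 1.74 × (14.1% − 2.2%) = 2.2 + 1.74 × 11.90 = 22.9060%
Jensen's α = Rp − E[R] = 16.3% − 22.9060% = -6.6060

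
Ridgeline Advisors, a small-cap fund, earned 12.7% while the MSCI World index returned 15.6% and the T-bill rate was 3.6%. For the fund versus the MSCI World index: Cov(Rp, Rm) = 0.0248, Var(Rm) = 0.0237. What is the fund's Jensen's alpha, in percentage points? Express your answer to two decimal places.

β = Cov / Var = 0.0248 / 0.0237 = 1.0464
E[R] = Rf + β(Rm − Rf) = 3.6% + 1.0464 × (15.6% − 3.6%) = 16.1568%
α = Rp − E[R] = 12.7% − 16.1568% = -3.4568

-3.46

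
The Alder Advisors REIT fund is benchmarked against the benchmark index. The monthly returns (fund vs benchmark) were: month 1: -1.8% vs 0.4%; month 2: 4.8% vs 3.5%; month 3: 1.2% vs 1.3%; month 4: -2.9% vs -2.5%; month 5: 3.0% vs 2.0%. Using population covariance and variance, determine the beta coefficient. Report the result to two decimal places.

r̄p = 0.8600%,  r̄m = 0.9400%
Cov = Σ(rp − r̄p)(rm − r̄m) / 5 = 5.3696
Var(rm) = Σ(rm − r̄m)² / 5 = 3.9864
β = Cov / Var = 5.3696 / 3.9864 = 1.3470

1.35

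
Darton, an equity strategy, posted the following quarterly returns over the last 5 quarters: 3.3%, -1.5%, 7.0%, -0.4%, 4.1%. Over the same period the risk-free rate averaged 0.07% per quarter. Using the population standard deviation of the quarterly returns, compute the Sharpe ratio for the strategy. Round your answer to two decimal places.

r̄ = (3.3 − 1.5 + 7 − 0.4 + 4.1) / 5 = 2.5000%
Population σ = √[Σ(r − r̄)² / 5] = √[47.8600 / 5] = √9.5720 = 3.0939%
Sharpe = (r̄ − rf) / σ = (2.5000 − 0.07) / 3.0939 = 2.4300 / 3.0939 = 0.7854

0.79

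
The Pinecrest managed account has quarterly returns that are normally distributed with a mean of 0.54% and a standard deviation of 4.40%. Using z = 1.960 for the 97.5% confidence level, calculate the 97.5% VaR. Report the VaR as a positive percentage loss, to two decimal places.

8.08

VaR (as % loss) = −(μ − z·σ) = −(0.54% − 1.960 × 4.40%) = −(-8.0840%) = 8.0840%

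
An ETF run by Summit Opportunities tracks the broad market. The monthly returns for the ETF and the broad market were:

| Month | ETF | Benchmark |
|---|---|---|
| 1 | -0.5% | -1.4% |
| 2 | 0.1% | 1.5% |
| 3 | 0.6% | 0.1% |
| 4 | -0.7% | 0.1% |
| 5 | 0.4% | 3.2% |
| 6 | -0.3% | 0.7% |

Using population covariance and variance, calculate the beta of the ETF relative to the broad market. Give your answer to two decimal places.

r̄p = -0.0667%,  r̄m = 0.7000%
Cov = Σ(rp − r̄p)(rm − r̄m) / 6 = 0.3650
Var(rm) = Σ(rm − r̄m)² / 6 = 2.0033
β = Cov / Var = 0.3650 / 2.0033 = 0.1822

0.18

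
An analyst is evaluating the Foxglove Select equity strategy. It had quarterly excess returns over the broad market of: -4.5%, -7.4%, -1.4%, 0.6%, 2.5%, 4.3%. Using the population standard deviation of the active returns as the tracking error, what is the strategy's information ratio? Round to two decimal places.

μ = (-4.5 − 7.4 − 1.4 + 0.6 + 2.5 + 4.3) / 6 = -5.90 / 6 = -0.9833%
Σ(r − μ)² = (-4.5 − (-0.9833))² + (-7.4 − (-0.9833))² + (-1.4 − (-0.9833))² + … = 96.2683
population σ = √(96.2683 / 6) = √16.0447 = 4.0056%
IR = μ / tracking error = -0.9833 / 4.0056 = -0.2455

-0.25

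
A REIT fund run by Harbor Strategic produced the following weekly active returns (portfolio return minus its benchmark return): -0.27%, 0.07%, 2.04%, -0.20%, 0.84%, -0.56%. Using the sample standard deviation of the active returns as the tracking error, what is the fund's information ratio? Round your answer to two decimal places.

μ = (-0.27 + 0.07 + 2.04 − 0.2 + 0.84 − 0.56) / 6 = 0.3200%
Σ(r − μ)² = (-0.27 − 0.3200)² + (0.07 − 0.3200)² + (2.04 − 0.3200)² + … = 4.6842
σ = √[4.6842 / 5] = 0.9679%
IR = μ / tracking error = 0.3200 / 0.9679 = 0.3306

0.33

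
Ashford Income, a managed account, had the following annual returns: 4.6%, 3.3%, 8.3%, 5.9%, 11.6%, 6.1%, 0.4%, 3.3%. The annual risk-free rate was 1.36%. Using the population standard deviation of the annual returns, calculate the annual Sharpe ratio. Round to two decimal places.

1.27

μ = (4.6 + 3.3 + 8.3 + 5.9 + 11.6 + 6.1 + 0.4 + 3.3) / 8 = 43.50 / 8 = 5.4375%
Σ(r − μ)² = 82.0388; population σ = √(82.0388/8) = 3.2023%
Sharpe = (μ − rf) / σ = (5.4375 − 1.36) / 3.2023 = 4.0775 / 3.2023 = 1.2733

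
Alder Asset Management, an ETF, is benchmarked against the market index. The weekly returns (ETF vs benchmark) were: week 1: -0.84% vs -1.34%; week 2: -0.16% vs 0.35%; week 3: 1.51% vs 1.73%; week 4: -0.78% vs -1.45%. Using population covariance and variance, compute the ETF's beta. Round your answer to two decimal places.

r̄p = -0.0675%,  r̄m = -0.1775%
Cov = Σ(rp − r̄p)(rm − r̄m) / 4 = 1.1912
Var(rm) = Σ(rm − r̄m)² / 4 = 1.7219
β = Cov / Var = 1.1912 / 1.7219 = 0.6918

0.69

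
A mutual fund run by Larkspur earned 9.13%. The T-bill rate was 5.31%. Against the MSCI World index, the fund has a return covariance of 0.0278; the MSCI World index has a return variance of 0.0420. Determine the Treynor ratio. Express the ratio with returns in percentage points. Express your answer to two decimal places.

β = Cov / Var = 0.0278 / 0.0420 = 0.6619
Treynor = (Rp − Rf) / β = (9.13% − 5.31%) / 0.6619 = 3.82 / 0.6619 = 5.7713

5.77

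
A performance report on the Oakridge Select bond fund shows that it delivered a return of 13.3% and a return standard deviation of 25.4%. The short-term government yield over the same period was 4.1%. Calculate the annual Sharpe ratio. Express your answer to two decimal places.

0.36

Sharpe = (Rp − Rf) / σp = (13.3% − 4.1%) / 25.4% = 9.20% / 25.4% = 0.3622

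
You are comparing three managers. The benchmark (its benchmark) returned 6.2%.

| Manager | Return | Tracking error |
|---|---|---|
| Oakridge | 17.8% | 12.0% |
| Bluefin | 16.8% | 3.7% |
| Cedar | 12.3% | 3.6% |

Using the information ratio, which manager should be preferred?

Bluefin

Oakridge: IR = (17.8% − 6.2%) / 12.0% = 0.967
Bluefin: IR = (16.8% − 6.2%) / 3.7% = 2.865
Cedar: IR = (12.3% − 6.2%) / 3.6% = 1.694
Highest: Bluefin (2.865).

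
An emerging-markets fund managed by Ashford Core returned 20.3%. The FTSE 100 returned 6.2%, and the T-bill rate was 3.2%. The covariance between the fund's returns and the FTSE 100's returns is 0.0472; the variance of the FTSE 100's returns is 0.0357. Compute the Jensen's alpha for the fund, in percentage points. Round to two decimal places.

β = Cov / Var = 0.0472 / 0.0357 = 1.3221
E[R] = Rf + β(Rm − Rf) = 3.2% + 1.3221 × (6.2% − 3.2%) = 7.1663%
α = Rp − E[R] = 20.3% − 7.1663% = 13.1337

13.13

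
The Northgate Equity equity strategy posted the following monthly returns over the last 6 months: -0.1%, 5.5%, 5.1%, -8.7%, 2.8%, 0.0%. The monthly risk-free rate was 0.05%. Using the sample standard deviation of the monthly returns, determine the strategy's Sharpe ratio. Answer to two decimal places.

r̄ = (-0.1 + 5.5 + 5.1 − 8.7 + 2.8 + 0) / 6 = 4.60 / 6 = 0.7667%
Sample std dev = √[136.2733 / 5] = 5.2206%
Sharpe = (r̄ − rf) / σ = (0.7667 − 0.05) / 5.2206 = 0.7167 / 5.2206 = 0.1373

0.14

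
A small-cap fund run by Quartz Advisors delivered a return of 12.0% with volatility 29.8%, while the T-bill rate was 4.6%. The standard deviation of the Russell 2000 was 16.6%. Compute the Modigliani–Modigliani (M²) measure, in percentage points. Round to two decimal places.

Sharpe = (Rp − Rf) / σp = (12.0% − 4.6%) / 29.8% = 0.2483
M² = Rf + Sharpe × σm = 4.6% + 0.2483 × 16.6% = 8.7218%

8.72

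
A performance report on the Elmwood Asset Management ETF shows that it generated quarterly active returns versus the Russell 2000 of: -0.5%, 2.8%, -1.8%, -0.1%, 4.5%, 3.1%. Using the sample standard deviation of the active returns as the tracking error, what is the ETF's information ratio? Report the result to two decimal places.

0.54

Mean return μ = 8.00 / 6 = 1.3333%
Σ(r − μ)² = (-0.5 − 1.3333)² + (2.8 − 1.3333)² + (-1.8 − 1.3333)² + … = 30.5333
σ = √[30.5333 / 5] = 2.4712%
IR = μ / tracking error = 1.3333 / 2.4712 = 0.5395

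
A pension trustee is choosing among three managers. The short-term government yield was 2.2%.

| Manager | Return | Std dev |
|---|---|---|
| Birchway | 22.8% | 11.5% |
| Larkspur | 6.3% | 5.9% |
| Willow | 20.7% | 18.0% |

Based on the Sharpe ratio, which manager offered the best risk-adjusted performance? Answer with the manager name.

Birchway: Sharpe ratio = (22.8% − 2.2%) / 11.5% = 1.791
Larkspur: Sharpe ratio = (6.3% − 2.2%) / 5.9% = 0.695
Willow: Sharpe ratio = (20.7% − 2.2%) / 18.0% = 1.028
Highest: Birchway (1.791).

Birchway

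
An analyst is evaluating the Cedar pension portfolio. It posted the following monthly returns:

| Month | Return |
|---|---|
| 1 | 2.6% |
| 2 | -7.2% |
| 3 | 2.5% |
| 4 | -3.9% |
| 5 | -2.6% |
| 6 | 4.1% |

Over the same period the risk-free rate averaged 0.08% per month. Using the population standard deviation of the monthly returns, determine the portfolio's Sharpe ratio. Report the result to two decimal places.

-0.20

r̄ = (2.6 − 7.2 + 2.5 − 3.9 − 2.6 + 4.1) / 6 = -0.7500%
Population σ = √[Σ(r − r̄)² / 6] = √[100.2550 / 6] = √16.7092 = 4.0877%
Sharpe = (r̄ − rf) / σ = (-0.7500 − 0.08) / 4.0877 = -0.8300 / 4.0877 = -0.2030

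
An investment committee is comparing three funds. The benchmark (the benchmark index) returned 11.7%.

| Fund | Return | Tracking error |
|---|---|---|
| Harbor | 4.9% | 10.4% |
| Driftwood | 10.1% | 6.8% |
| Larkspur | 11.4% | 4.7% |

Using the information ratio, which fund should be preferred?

Harbor: IR = (4.9% − 11.7%) / 10.4% = -0.654
Driftwood: IR = (10.1% − 11.7%) / 6.8% = -0.235
Larkspur: IR = (11.4% − 11.7%) / 4.7% = -0.064
Highest: Larkspur (-0.064).

Larkspur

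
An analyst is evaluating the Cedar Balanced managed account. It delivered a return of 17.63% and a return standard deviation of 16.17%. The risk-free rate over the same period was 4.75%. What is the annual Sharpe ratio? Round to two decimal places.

0.80

Sharpe = (Rp − Rf) / σp = (17.63% − 4.75%) / 16.17% = 12.88% / 16.17% = 0.7965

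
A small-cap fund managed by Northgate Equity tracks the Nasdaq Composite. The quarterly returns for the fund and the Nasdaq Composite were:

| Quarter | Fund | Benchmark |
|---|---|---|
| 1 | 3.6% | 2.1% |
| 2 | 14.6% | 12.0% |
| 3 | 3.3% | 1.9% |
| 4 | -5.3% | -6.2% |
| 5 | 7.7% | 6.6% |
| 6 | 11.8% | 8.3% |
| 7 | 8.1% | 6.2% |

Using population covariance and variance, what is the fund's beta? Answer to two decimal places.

r̄p = 6.2571%,  r̄m = 4.4143%
Cov = Σ(rp − r̄p)(rm − r̄m) / 7 = 32.5035
Var(rm) = Σ(rm − r̄m)² / 7 = 29.2784
β = Cov / Var = 32.5035 / 29.2784 = 1.1102

1.11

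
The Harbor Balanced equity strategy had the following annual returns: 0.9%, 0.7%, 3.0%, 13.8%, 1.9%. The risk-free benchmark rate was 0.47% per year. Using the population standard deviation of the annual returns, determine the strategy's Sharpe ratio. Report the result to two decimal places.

r̄ = (0.9 + 0.7 + 3 + 13.8 + 1.9) / 5 = 20.30 / 5 = 4.0600%
Population σ = √[Σ(r − r̄)² / 5] = √[121.9320 / 5] = √24.3864 = 4.9383%
Sharpe = (r̄ − rf) / σ = (4.0600 − 0.47) / 4.9383 = 3.5900 / 4.9383 = 0.7270

0.73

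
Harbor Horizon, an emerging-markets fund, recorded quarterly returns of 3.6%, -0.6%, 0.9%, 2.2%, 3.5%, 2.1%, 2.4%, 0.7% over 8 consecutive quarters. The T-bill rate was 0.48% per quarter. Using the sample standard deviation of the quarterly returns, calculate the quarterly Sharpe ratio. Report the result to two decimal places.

0.95

μ = (3.6 − 0.6 + 0.9 + 2.2 + 3.5 + 2.1 + 2.4 + 0.7) / 8 = 1.8500%
Σ(r − μ)² = (3.6 − 1.8500)² + (-0.6 − 1.8500)² + … = 14.5000
sample σ = √(14.5000 / 7) = √2.0714 = 1.4392%
Sharpe = (μ − rf) / σ = (1.8500 − 0.48) / 1.4392 = 1.3700 / 1.4392 = 0.9519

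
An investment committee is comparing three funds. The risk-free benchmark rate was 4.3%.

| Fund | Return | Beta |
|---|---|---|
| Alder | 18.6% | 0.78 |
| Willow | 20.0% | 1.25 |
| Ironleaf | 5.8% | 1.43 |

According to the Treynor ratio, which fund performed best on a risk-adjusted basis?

Alder

Alder: Treynor = (18.6% − 4.3%) / 0.78 = 18.333
Willow: Treynor = (20.0% − 4.3%) / 1.25 = 12.560
Ironleaf: Treynor = (5.8% − 4.3%) / 1.43 = 1.049
Highest: Alder (18.333).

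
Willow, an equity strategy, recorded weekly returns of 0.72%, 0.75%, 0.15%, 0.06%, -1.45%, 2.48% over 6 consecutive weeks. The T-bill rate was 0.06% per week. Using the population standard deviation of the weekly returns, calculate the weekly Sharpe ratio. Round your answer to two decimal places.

0.34

r̄ = (0.72 + 0.75 + 0.15 + 0.06 − 1.45 + 2.48) / 6 = 2.710 / 6 = 0.4517%
Population std dev = √[8.1359 / 6] = 1.1645%
Sharpe = (r̄ − rf) / σ = (0.4517 − 0.06) / 1.1645 = 0.3917 / 1.1645 = 0.3364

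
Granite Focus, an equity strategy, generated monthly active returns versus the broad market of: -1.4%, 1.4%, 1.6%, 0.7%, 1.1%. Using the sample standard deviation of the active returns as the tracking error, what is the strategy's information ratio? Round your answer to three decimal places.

r̄ = (-1.4 + 1.4 + 1.6 + 0.7 + 1.1) / 5 = 3.40 / 5 = 0.6800%
Sample σ = √[Σ(r − r̄)² / 4] = √[5.8680 / 4] = √1.4670 = 1.2112%
IR = r̄ / tracking error = 0.6800 / 1.2112 = 0.5614

0.561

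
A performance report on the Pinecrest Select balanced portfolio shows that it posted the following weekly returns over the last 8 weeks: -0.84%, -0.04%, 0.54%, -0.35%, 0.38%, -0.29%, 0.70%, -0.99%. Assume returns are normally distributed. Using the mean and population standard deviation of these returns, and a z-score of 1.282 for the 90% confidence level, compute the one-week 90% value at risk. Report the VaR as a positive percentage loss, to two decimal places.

0.86

Mean return μ = -0.890 / 8 = -0.1113%
Population std dev = √[2.7209 / 8] = 0.5832%
VaR = −(μ − z·σ) = −(-0.1113 − 1.282 × 0.5832) = −(-0.8590) = 0.8590%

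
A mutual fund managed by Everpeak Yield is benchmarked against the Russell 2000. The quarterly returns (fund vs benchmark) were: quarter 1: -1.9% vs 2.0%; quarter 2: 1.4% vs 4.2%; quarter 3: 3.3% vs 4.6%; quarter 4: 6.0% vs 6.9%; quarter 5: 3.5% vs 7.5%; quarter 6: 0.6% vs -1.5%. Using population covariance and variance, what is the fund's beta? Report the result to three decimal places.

0.598

r̄p = 2.1500%,  r̄m = 3.9500%
Cov = Σ(rp − r̄p)(rm − r̄m) / 6 = 5.5092
Var(rm) = Σ(rm − r̄m)² / 6 = 9.2158
β = Cov / Var = 5.5092 / 9.2158 = 0.5978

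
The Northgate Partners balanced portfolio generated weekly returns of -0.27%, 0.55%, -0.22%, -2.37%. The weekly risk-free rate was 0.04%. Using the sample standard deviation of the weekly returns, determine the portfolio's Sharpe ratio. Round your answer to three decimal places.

-0.493

Mean return μ = -2.310 / 4 = -0.5775%
Σ(r − μ)² = (-0.27 − (-0.5775))² + (0.55 − (-0.5775))² + … = 4.7067
sample σ = √(4.7067 / 3) = √1.5689 = 1.2526%
Sharpe = (μ − rf) / σ = (-0.5775 − 0.04) / 1.2526 = -0.6175 / 1.2526 = -0.4930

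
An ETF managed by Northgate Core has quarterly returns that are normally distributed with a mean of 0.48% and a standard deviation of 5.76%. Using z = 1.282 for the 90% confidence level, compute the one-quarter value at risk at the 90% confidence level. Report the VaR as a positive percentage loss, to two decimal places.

VaR (as % loss) = −(μ − z·σ) = −(0.48% − 1.282 × 5.76%) = −(-6.90432%) = 6.90432%

6.90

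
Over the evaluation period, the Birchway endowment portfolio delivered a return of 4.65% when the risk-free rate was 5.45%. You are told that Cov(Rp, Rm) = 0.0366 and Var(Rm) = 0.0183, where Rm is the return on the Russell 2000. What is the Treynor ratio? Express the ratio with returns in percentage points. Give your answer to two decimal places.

β = Cov / Var = 0.0366 / 0.0183 = 2.0000
Treynor = (Rp − Rf) / β = (4.65% − 5.45%) / 2.0000 = -0.80 / 2.0000 = -0.4000

-0.40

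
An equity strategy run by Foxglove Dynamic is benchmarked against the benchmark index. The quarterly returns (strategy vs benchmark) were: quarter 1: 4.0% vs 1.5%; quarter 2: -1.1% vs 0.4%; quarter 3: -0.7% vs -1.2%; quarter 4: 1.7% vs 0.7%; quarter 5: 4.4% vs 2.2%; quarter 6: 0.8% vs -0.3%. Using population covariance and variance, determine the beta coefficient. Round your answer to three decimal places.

1.613

r̄p = 1.5167%,  r̄m = 0.5500%
Cov = Σ(rp − r̄p)(rm − r̄m) / 6 = 2.0042
Var(rm) = Σ(rm − r̄m)² / 6 = 1.2425
β = Cov / Var = 2.0042 / 1.2425 = 1.6130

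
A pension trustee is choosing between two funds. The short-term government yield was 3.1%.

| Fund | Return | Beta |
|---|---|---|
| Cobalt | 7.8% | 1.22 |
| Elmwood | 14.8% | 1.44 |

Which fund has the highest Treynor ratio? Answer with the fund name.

Elmwood

Cobalt: Treynor = (7.8% − 3.1%) / 1.22 = 3.852
Elmwood: Treynor = (14.8% − 3.1%) / 1.44 = 8.125
Highest: Elmwood (8.125).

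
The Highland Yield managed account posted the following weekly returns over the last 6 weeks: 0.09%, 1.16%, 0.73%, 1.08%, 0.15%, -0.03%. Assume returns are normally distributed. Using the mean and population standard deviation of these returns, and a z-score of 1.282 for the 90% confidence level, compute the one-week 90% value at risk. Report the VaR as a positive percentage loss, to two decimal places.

r̄ = (0.09 + 1.16 + 0.73 + 1.08 + 0.15 − 0.03) / 6 = 0.5300%
Σ(r − r̄)² = (0.09 − 0.5300)² + (1.16 − 0.5300)² + (0.73 − 0.5300)² + … = 1.3910
population σ = √(1.3910 / 6) = √0.2318 = 0.4815%
VaR = −(r̄ − z·σ) = −(0.5300 − 1.282 × 0.4815) = −(-0.0873) = 0.0873%

0.09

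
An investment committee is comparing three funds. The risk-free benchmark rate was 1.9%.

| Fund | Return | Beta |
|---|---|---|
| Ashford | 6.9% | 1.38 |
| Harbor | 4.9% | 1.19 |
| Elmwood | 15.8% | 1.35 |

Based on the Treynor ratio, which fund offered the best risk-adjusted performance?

Ashford: Treynor = (6.9% − 1.9%) / 1.38 = 3.623
Harbor: Treynor = (4.9% − 1.9%) / 1.19 = 2.521
Elmwood: Treynor = (15.8% − 1.9%) / 1.35 = 10.296
Highest: Elmwood (10.296).

Elmwood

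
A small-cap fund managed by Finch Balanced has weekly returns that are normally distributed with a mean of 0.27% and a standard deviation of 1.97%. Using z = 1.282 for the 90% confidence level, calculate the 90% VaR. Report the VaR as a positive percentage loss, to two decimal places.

VaR (as % loss) = −(μ − z·σ) = −(0.27% − 1.282 × 1.97%) = −(-2.25554%) = 2.25554%

2.26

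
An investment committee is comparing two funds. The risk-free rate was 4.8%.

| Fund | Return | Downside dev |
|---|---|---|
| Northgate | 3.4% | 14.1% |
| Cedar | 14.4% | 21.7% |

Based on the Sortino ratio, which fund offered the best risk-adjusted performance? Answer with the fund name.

Cedar

Northgate: Sortino ratio = (3.4% − 4.8%) / 14.1% = -0.099
Cedar: Sortino ratio = (14.4% − 4.8%) / 21.7% = 0.442
Highest: Cedar (0.442).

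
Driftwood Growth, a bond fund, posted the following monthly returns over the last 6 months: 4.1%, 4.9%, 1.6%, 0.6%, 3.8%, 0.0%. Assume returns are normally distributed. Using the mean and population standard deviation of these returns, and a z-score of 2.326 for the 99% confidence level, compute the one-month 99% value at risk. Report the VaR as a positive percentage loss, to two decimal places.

1.82

Mean return r̄ = 15.00 / 6 = 2.5000%
Population σ = √[Σ(r − r̄)² / 6] = √[20.6800 / 6] = √3.4467 = 1.8565%
VaR = −(r̄ − z·σ) = −(2.5000 − 2.326 × 1.8565) = −(-1.8182) = 1.8182%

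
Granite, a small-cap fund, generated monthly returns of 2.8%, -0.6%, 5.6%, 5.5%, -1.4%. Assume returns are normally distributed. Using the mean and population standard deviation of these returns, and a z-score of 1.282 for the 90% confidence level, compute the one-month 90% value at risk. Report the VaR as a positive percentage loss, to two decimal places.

1.40

r̄ = (2.8 − 0.6 + 5.6 + 5.5 − 1.4) / 5 = 11.90 / 5 = 2.3800%
Population std dev = √[43.4480 / 5] = 2.9478%
VaR = −(r̄ − z·σ) = −(2.3800 − 1.282 × 2.9478) = −(-1.3991) = 1.3991%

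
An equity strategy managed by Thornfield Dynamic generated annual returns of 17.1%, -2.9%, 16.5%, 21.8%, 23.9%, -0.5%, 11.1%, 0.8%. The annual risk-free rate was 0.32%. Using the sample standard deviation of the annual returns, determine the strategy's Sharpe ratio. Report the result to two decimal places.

1.01

r̄ = (17.1 − 2.9 + 16.5 + 21.8 + 23.9 − 0.5 + 11.1 + 0.8) / 8 = 87.80 / 8 = 10.9750%
Σ(r − r̄)² = (17.1 − 10.9750)² + (-2.9 − 10.9750)² + (16.5 − 10.9750)² + … = 780.0150
σ = √[780.0150 / 7] = 10.5561%
Sharpe = (r̄ − rf) / σ = (10.9750 − 0.32) / 10.5561 = 10.6550 / 10.5561 = 1.0094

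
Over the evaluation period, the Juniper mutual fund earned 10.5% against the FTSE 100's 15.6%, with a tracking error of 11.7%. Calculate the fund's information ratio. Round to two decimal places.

-0.44

IR = (Rp − Rb) / TE = (10.5% − 15.6%) / 11.7% = -5.10% / 11.7% = -0.4359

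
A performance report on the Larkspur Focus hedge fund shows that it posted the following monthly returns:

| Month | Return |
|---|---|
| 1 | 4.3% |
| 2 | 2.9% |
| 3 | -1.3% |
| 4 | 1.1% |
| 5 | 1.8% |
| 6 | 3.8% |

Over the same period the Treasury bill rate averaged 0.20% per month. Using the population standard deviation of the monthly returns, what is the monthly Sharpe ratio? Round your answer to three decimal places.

1.015

r̄ = (4.3 + 2.9 − 1.3 + 1.1 + 1.8 + 3.8) / 6 = 2.1000%
Σ(r − r̄)² = (4.3 − 2.1000)² + (2.9 − 2.1000)² + (-1.3 − 2.1000)² + … = 21.0200
σ = √[21.0200 / 6] = 1.8717%
Sharpe = (r̄ − rf) / σ = (2.1000 − 0.2) / 1.8717 = 1.9000 / 1.8717 = 1.0151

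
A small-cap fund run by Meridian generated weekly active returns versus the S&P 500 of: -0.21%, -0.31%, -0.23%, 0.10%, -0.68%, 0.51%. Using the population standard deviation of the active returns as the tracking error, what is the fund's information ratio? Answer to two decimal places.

r̄ = (-0.21 − 0.31 − 0.23 + 0.1 − 0.68 + 0.51) / 6 = -0.1367%
Σ(r − r̄)² = (-0.21 − (-0.1367))² + (-0.31 − (-0.1367))² + … = 0.8135
population σ = √(0.8135 / 6) = √0.1356 = 0.3682%
IR = r̄ / tracking error = -0.1367 / 0.3682 = -0.3713

-0.37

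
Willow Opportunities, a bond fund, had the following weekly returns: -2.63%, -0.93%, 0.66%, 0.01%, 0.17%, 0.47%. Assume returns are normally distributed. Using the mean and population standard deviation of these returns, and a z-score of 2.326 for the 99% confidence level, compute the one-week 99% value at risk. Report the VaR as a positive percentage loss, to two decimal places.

r̄ = (-2.63 − 0.93 + 0.66 + 0.01 + 0.17 + 0.47) / 6 = -0.3750%
Σ(r − r̄)² = 7.6236; population σ = √(7.6236/6) = 1.1272%
VaR = −(r̄ − z·σ) = −(-0.3750 − 2.326 × 1.1272) = −(-2.9969) = 2.9969%

3.00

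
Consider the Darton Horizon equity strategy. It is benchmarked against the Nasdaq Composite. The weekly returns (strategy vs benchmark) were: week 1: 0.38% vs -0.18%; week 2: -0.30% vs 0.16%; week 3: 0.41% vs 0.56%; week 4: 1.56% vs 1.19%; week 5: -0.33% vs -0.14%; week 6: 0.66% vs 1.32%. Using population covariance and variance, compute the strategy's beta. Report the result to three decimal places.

r̄p = 0.3967%,  r̄m = 0.4850%
Cov = Σ(rp − r̄p)(rm − r̄m) / 6 = 0.2888
Var(rm) = Σ(rm − r̄m)² / 6 = 0.3564
β = Cov / Var = 0.2888 / 0.3564 = 0.8103

0.810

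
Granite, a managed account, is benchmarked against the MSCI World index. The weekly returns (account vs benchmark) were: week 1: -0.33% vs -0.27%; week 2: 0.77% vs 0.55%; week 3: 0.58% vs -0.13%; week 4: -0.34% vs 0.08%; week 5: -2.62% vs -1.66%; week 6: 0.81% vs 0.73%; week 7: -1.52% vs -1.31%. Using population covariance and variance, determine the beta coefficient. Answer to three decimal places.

1.364

r̄p = -0.3786%,  r̄m = -0.2871%
Cov = Σ(rp − r̄p)(rm − r̄m) / 7 = 0.9401
Var(rm) = Σ(rm − r̄m)² / 7 = 0.6894
β = Cov / Var = 0.9401 / 0.6894 = 1.3636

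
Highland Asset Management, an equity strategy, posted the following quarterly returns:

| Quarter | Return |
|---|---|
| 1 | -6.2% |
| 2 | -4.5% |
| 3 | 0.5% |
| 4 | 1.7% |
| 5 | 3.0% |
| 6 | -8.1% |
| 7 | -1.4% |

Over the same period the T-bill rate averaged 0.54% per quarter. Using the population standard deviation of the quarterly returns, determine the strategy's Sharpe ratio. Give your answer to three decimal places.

-0.689

r̄ = (-6.2 − 4.5 + 0.5 + 1.7 + 3 − 8.1 − 1.4) / 7 = -15.00 / 7 = -2.1429%
Σ(r − r̄)² = (-6.2 − (-2.1429))² + (-4.5 − (-2.1429))² + (0.5 − (-2.1429))² + … = 106.2571
σ = √[106.2571 / 7] = 3.8961%
Sharpe = (r̄ − rf) / σ = (-2.1429 − 0.54) / 3.8961 = -2.6829 / 3.8961 = -0.6886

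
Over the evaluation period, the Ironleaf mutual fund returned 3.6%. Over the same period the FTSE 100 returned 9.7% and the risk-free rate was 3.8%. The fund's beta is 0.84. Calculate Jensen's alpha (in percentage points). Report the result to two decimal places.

-5.16

CAPM expected return = Rf + β(Rm − Rf) = 3.8% + 0.84 × (9.7% − 3.8%) = 3.8 + 0.84 × 5.90 = 8.7560%
Jensen's α = Rp − E[R] = 3.6% − 8.7560% = -5.1560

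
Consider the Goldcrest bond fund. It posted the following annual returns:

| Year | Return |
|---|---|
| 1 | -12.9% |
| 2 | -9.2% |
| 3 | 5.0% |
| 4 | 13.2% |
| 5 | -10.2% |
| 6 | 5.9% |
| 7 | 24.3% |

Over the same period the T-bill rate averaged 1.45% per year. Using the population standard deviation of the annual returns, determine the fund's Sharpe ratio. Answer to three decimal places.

r̄ = (-12.9 − 9.2 + 5 + 13.2 − 10.2 + 5.9 + 24.3) / 7 = 2.3000%
Σ(r − r̄)² = (-12.9 − 2.3000)² + (-9.2 − 2.3000)² + (5 − 2.3000)² + … = 1142.6000
σ = √[1142.6000 / 7] = 12.7761%
Sharpe = (r̄ − rf) / σ = (2.3000 − 1.45) / 12.7761 = 0.8500 / 12.7761 = 0.0665

0.067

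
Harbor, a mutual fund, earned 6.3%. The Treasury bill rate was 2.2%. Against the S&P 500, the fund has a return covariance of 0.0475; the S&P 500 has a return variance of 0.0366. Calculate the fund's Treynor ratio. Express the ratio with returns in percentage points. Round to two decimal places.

3.16

β = Cov / Var = 0.0475 / 0.0366 = 1.2978
Treynor = (Rp − Rf) / β = (6.3% − 2.2%) / 1.2978 = 4.10 / 1.2978 = 3.1592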